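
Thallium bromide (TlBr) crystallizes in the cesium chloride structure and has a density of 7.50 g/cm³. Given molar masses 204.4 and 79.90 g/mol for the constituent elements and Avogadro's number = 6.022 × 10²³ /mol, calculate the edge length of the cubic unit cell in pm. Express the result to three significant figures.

M(TlBr) = 284.3 g/mol; Z = 1 formula unit per cell.
a³ = Z·M/(N_A·ρ) = 1 × 284.3 / (6.022 × 10²³ × 7.50) = 6.295 × 10^-23 cm³, so a = 3.978 × 10^-8 cm = 398 pm.

398 pm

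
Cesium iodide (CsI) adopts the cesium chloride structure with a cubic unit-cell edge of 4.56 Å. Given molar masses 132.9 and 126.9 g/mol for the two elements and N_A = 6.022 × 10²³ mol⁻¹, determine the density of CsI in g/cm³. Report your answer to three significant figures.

The cesium chloride structure contains Z = 1 formula unit per cell; M(CsI) = 132.9 + 126.9 = 259.8 g/mol.
a³ = (4.560 × 10^-8 cm)³ = 9.482 × 10^-23 cm³.
ρ = 1 × 259.8 / (6.022 × 10²³ × 9.482 × 10^-23) = 4.550 g/cm³.

4.55 g/cm³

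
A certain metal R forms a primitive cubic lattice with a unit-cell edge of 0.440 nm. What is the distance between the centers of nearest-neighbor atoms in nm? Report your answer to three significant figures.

0.440 nm

In a simple cubic structure, atoms touch along the cell edge, so a = 2r; the nearest-neighbor distance equals 2r = 1.000·a.
d = 1.000 × 0.440 = 0.440 nm.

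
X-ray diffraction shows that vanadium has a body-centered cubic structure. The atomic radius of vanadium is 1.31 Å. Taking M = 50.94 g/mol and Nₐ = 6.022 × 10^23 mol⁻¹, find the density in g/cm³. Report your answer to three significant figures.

In a BCC lattice, atoms touch along the body diagonal, so √3·a = 4r, giving a = 3.025 Å = 3.025 × 10^-8 cm.
With Z = 2, ρ = Z·M/(N_A·a³) = 2 × 50.94 / (6.022 × 10²³ × 2.769 × 10^-23) = 6.110 g/cm³.

6.11 g/cm³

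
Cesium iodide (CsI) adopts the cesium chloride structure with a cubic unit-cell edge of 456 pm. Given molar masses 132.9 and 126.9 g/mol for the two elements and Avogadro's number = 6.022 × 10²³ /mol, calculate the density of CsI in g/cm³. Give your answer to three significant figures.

4.55 g/cm³

The cesium chloride structure contains Z = 1 formula unit per cell; M(CsI) = 132.9 + 126.9 = 259.8 g/mol.
a³ = (4.560 × 10^-8 cm)³ = 9.482 × 10^-23 cm³.
ρ = 1 × 259.8 / (6.022 × 10²³ × 9.482 × 10^-23) = 4.550 g/cm³.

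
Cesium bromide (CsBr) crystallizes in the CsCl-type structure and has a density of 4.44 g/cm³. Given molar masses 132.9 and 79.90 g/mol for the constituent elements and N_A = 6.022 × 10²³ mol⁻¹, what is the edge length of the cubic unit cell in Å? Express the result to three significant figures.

4.30 Å

M(CsBr) = 212.8 g/mol; Z = 1 formula unit per cell.
a³ = Z·M/(N_A·ρ) = 1 × 212.8 / (6.022 × 10²³ × 4.44) = 7.959 × 10^-23 cm³, so a = 4.301 × 10^-8 cm = 4.30 Å.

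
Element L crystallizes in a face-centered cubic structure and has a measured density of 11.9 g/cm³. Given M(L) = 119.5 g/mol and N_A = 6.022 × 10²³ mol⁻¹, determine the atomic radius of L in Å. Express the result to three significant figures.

For an FCC cell (Z = 4), a³ = Z·M/(N_A·ρ) = 4 × 119.5 / (6.022 × 10²³ × 11.90) = 6.670 × 10^-23 cm³, so a = 4.056 × 10^-8 cm = 4.056 Å.
Atoms touch along the face diagonal, so √2·a = 4r, so r = 0.3536 × a = 1.43 Å.

1.43 Å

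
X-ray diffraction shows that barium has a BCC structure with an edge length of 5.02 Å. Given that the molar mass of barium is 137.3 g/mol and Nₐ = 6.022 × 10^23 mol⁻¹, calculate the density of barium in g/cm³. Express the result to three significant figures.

A BCC unit cell contains Z = 2 atoms.
Cell volume: a³ = (5.02 Å)³ = (5.020 × 10^-8 cm)³ = 1.265 × 10^-22 cm³.
ρ = Z·M/(N_A·a³) = 2 × 137.3 / (6.022 × 10²³ × 1.265 × 10^-22) = 3.605 g/cm³.

3.60 g/cm³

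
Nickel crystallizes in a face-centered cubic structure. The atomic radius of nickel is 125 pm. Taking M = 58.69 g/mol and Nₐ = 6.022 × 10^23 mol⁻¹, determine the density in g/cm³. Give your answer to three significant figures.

8.82 g/cm³

In an FCC lattice, atoms touch along the face diagonal, so √2·a = 4r, giving a = 353.6 pm = 3.536 × 10^-8 cm.
With Z = 4, ρ = Z·M/(N_A·a³) = 4 × 58.69 / (6.022 × 10²³ × 4.419 × 10^-23) = 8.821 g/cm³.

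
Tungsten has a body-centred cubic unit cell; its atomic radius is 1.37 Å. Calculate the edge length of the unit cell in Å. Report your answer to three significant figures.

In a BCC lattice, atoms touch along the body diagonal, so √3·a = 4r.
a = 4r/√3 = 4 × 1.37 / 1.7321 = 3.16 Å.

3.16 Å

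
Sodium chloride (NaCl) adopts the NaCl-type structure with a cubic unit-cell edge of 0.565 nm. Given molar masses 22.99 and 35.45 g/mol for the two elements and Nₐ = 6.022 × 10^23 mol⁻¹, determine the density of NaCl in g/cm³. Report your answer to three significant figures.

The NaCl-type structure contains Z = 4 formula units per cell; M(NaCl) = 22.99 + 35.45 = 58.44 g/mol.
a³ = (5.650 × 10^-8 cm)³ = 1.804 × 10^-22 cm³.
ρ = 4 × 58.44 / (6.022 × 10²³ × 1.804 × 10^-22) = 2.152 g/cm³.

2.15 g/cm³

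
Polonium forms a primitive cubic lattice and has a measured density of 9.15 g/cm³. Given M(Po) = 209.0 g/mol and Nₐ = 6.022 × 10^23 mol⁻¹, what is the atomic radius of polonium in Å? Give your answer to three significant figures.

1.68 Å

For a simple cubic cell (Z = 1), a³ = Z·M/(N_A·ρ) = 1 × 209.0 / (6.022 × 10²³ × 9.150) = 3.793 × 10^-23 cm³, so a = 3.360 × 10^-8 cm = 3.360 Å.
Atoms touch along the cell edge, so a = 2r, so r = 0.5000 × a = 1.68 Å.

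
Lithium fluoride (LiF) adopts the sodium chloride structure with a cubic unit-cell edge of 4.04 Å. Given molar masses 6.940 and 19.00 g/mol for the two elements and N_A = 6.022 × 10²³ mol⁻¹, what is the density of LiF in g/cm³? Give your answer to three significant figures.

2.61 g/cm³

The sodium chloride structure contains Z = 4 formula units per cell; M(LiF) = 6.940 + 19.00 = 25.94 g/mol.
a³ = (4.040 × 10^-8 cm)³ = 6.594 × 10^-23 cm³.
ρ = 4 × 25.94 / (6.022 × 10²³ × 6.594 × 10^-23) = 2.613 g/cm³.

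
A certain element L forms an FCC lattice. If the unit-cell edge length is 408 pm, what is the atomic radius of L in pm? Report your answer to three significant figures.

144 pm

In an FCC lattice, atoms touch along the face diagonal, so √2·a = 4r.
r = √2·a/4 = 1.4142 × 408 / 4 = 144 pm.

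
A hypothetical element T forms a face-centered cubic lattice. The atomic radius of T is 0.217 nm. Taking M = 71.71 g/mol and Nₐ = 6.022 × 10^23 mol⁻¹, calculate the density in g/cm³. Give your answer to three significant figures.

2.06 g/cm³

In an FCC lattice, atoms touch along the face diagonal, so √2·a = 4r, giving a = 0.6138 nm = 6.138 × 10^-8 cm.
With Z = 4, ρ = Z·M/(N_A·a³) = 4 × 71.71 / (6.022 × 10²³ × 2.312 × 10^-22) = 2.060 g/cm³.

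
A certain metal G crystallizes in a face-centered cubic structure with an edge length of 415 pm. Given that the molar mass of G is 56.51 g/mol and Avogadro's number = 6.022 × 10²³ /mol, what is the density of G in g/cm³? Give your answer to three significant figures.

An FCC unit cell contains Z = 4 atoms.
Cell volume: a³ = (415 pm)³ = (4.150 × 10^-8 cm)³ = 7.147 × 10^-23 cm³.
ρ = Z·M/(N_A·a³) = 4 × 56.51 / (6.022 × 10²³ × 7.147 × 10^-23) = 5.252 g/cm³.

5.25 g/cm³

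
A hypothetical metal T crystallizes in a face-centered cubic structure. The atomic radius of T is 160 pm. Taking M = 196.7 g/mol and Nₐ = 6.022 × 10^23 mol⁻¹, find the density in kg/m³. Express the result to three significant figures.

14100 kg/m³

In an FCC lattice, atoms touch along the face diagonal, so √2·a = 4r, giving a = 452.5 pm = 4.525 × 10^-8 cm.
With Z = 4, ρ = Z·M/(N_A·a³) = 4 × 196.7 / (6.022 × 10²³ × 9.268 × 10^-23) = 14.10 g/cm³ = 14100 kg/m³.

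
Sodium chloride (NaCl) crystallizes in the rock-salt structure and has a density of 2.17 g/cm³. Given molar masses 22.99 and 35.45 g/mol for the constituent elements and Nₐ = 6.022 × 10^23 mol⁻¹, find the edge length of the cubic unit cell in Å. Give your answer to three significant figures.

M(NaCl) = 58.44 g/mol; Z = 4 formula units per cell.
a³ = Z·M/(N_A·ρ) = 4 × 58.44 / (6.022 × 10²³ × 2.17) = 1.789 × 10^-22 cm³, so a = 5.635 × 10^-8 cm = 5.63 Å.

5.63 Å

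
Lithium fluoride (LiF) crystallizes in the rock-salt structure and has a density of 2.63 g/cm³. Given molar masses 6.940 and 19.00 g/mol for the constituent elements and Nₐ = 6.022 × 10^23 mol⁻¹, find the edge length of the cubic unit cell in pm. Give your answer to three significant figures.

403 pm

M(LiF) = 25.94 g/mol; Z = 4 formula units per cell.
a³ = Z·M/(N_A·ρ) = 4 × 25.94 / (6.022 × 10²³ × 2.63) = 6.551 × 10^-23 cm³, so a = 4.031 × 10^-8 cm = 403 pm.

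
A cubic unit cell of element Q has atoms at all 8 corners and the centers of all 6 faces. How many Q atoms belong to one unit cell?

Corner atoms are shared by 8 cells (1/8 each), face atoms by 2 (1/2 each).
Net atoms = 8 × 1/8 + 6 × 1/2 = 1 + 3 = 4.

4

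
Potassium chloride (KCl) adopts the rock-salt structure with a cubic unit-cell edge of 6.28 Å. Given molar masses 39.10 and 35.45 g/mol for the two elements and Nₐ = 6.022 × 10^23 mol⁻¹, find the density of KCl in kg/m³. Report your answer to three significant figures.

The rock-salt structure contains Z = 4 formula units per cell; M(KCl) = 39.10 + 35.45 = 74.55 g/mol.
a³ = (6.280 × 10^-8 cm)³ = 2.477 × 10^-22 cm³.
ρ = 4 × 74.55 / (6.022 × 10²³ × 2.477 × 10^-22) = 1.999 g/cm³ = 2000 kg/m³.

2000 kg/m³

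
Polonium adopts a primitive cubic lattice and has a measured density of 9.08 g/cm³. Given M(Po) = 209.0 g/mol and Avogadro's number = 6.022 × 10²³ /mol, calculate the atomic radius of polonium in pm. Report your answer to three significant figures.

168 pm

For a simple cubic cell (Z = 1), a³ = Z·M/(N_A·ρ) = 1 × 209.0 / (6.022 × 10²³ × 9.080) = 3.822 × 10^-23 cm³, so a = 3.369 × 10^-8 cm = 336.9 pm.
Atoms touch along the cell edge, so a = 2r, so r = 0.5000 × a = 168 pm.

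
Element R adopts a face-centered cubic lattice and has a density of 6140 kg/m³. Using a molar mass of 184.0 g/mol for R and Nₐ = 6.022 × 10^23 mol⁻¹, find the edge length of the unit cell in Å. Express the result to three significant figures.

With Z = 4 atoms per FCC cell, a³ = Z·M/(N_A·ρ) = 4 × 184.0 / (6.022 × 10²³ × 6.140 g/cm³) = 1.991 × 10^-22 cm³.
a = (1.991 × 10^-22)^(1/3) = 5.839 × 10^-8 cm = 5.84 Å.

5.84 Å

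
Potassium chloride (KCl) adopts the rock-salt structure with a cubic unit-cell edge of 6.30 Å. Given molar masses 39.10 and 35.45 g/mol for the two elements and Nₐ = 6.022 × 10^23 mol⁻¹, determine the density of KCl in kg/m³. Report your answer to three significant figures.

1980 kg/m³

The rock-salt structure contains Z = 4 formula units per cell; M(KCl) = 39.10 + 35.45 = 74.55 g/mol.
a³ = (6.300 × 10^-8 cm)³ = 2.500 × 10^-22 cm³.
ρ = 4 × 74.55 / (6.022 × 10²³ × 2.500 × 10^-22) = 1.980 g/cm³ = 1980 kg/m³.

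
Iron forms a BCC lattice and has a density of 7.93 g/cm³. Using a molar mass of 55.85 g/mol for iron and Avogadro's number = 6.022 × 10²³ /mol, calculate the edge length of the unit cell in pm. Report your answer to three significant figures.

With Z = 2 atoms per BCC cell, a³ = Z·M/(N_A·ρ) = 2 × 55.85 / (6.022 × 10²³ × 7.930 g/cm³) = 2.339 × 10^-23 cm³.
a = (2.339 × 10^-23)^(1/3) = 2.860 × 10^-8 cm = 286 pm.

286 pm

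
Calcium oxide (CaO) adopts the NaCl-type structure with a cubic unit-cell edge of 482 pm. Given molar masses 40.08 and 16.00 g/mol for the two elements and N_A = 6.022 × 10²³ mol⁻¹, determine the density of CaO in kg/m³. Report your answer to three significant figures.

3330 kg/m³

The NaCl-type structure contains Z = 4 formula units per cell; M(CaO) = 40.08 + 16.00 = 56.08 g/mol.
a³ = (4.820 × 10^-8 cm)³ = 1.120 × 10^-22 cm³.
ρ = 4 × 56.08 / (6.022 × 10²³ × 1.120 × 10^-22) = 3.326 g/cm³ = 3330 kg/m³.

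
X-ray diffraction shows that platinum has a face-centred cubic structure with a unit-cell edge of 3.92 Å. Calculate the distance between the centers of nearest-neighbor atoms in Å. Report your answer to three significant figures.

2.77 Å

In an FCC structure, atoms touch along the face diagonal, so √2·a = 4r; the nearest-neighbor distance equals 2r = 0.7071·a.
d = 0.7071 × 3.92 = 2.77 Å.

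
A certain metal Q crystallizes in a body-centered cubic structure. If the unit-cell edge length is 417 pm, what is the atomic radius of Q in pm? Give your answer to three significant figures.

In a BCC lattice, atoms touch along the body diagonal, so √3·a = 4r.
r = √3·a/4 = 1.7321 × 417 / 4 = 181 pm.

181 pm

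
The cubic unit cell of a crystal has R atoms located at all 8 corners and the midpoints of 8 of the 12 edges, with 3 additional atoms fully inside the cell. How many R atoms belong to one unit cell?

6

Corner atoms are shared by 8 cells (1/8 each), edge atoms by 4 (1/4 each), interior atoms are unshared.
Net atoms = 8 × 1/8 + 8 × 1/4 + 3 = 1 + 2 + 3 = 6.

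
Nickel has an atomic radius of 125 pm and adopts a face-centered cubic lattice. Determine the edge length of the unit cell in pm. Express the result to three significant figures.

354 pm

In an FCC lattice, atoms touch along the face diagonal, so √2·a = 4r.
a = 4r/√2 = 4 × 125 / 1.4142 = 354 pm.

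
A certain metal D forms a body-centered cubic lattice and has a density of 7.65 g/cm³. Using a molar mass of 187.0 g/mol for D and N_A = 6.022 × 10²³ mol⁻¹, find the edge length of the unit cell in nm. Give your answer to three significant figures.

With Z = 2 atoms per BCC cell, a³ = Z·M/(N_A·ρ) = 2 × 187.0 / (6.022 × 10²³ × 7.650 g/cm³) = 8.118 × 10^-23 cm³.
a = (8.118 × 10^-23)^(1/3) = 4.330 × 10^-8 cm = 0.433 nm.

0.433 nm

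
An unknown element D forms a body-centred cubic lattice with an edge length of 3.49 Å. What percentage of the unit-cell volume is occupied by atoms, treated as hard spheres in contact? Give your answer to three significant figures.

In a BCC lattice atoms touch along the body diagonal, so √3·a = 4r, so r = 0.4330a = 1.511 Å.
Packing fraction = Z·(4/3)πr³ / a³ = 2 × (4/3)π × (1.511)³ / (3.49)³ = 0.6802 = 68.0%.

68.0%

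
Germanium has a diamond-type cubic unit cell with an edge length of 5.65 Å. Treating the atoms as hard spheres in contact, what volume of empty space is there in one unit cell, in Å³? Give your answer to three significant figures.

In a diamond cubic lattice nearest neighbors lie along the body diagonal with √3·a = 8r, so r = 0.2165a = 1.223 Å.
V_cell = a³ = 180.4 Å³; V_atoms = 8 × (4/3)πr³ = 61.34 Å³.
Empty space = 180.4 − 61.34 = 119 Å³.

119 Å³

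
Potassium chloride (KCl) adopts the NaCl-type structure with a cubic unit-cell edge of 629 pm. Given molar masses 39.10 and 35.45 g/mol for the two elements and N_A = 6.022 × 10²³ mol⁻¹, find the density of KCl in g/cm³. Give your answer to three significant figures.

The NaCl-type structure contains Z = 4 formula units per cell; M(KCl) = 39.10 + 35.45 = 74.55 g/mol.
a³ = (6.290 × 10^-8 cm)³ = 2.489 × 10^-22 cm³.
ρ = 4 × 74.55 / (6.022 × 10²³ × 2.489 × 10^-22) = 1.990 g/cm³.

1.99 g/cm³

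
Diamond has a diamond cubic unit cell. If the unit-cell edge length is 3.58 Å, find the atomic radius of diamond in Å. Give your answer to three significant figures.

0.775 Å

In a diamond cubic lattice, nearest neighbors lie along the body diagonal with √3·a = 8r.
r = √3·a/8 = 1.7321 × 3.58 / 8 = 0.775 Å.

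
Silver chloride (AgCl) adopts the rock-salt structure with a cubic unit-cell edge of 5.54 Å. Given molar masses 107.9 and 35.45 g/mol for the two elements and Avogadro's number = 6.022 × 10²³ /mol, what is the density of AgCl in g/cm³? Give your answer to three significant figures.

The rock-salt structure contains Z = 4 formula units per cell; M(AgCl) = 107.9 + 35.45 = 143.35 g/mol.
a³ = (5.540 × 10^-8 cm)³ = 1.700 × 10^-22 cm³.
ρ = 4 × 143.35 / (6.022 × 10²³ × 1.700 × 10^-22) = 5.600 g/cm³.

5.60 g/cm³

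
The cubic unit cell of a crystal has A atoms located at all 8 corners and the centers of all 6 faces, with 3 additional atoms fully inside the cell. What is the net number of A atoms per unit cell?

7

Corner atoms are shared by 8 cells (1/8 each), face atoms by 2 (1/2 each), interior atoms are unshared.
Net atoms = 8 × 1/8 + 6 × 1/2 + 3 = 1 + 3 + 3 = 7.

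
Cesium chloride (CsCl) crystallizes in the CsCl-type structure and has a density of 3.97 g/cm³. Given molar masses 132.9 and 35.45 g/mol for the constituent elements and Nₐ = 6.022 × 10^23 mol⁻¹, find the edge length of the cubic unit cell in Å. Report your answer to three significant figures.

4.13 Å

M(CsCl) = 168.35 g/mol; Z = 1 formula unit per cell.
a³ = Z·M/(N_A·ρ) = 1 × 168.35 / (6.022 × 10²³ × 3.97) = 7.042 × 10^-23 cm³, so a = 4.129 × 10^-8 cm = 4.13 Å.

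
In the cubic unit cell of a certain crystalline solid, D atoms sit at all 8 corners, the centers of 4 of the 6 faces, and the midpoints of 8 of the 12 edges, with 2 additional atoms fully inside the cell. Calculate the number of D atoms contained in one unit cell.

Corner atoms are shared by 8 cells (1/8 each), face atoms by 2 (1/2 each), edge atoms by 4 (1/4 each), interior atoms are unshared.
Net atoms = 8 × 1/8 + 4 × 1/2 + 8 × 1/4 + 2 = 1 + 2 + 2 + 2 = 7.

7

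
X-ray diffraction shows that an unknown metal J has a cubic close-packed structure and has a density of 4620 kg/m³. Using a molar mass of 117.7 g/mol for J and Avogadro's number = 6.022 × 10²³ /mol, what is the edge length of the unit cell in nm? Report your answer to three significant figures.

0.553 nm

With Z = 4 atoms per FCC cell, a³ = Z·M/(N_A·ρ) = 4 × 117.7 / (6.022 × 10²³ × 4.620 g/cm³) = 1.692 × 10^-22 cm³.
a = (1.692 × 10^-22)^(1/3) = 5.531 × 10^-8 cm = 0.553 nm.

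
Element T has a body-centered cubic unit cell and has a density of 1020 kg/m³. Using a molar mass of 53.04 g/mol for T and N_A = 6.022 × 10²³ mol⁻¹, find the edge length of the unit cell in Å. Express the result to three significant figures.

5.57 Å

With Z = 2 atoms per BCC cell, a³ = Z·M/(N_A·ρ) = 2 × 53.04 / (6.022 × 10²³ × 1.020 g/cm³) = 1.727 × 10^-22 cm³.
a = (1.727 × 10^-22)^(1/3) = 5.569 × 10^-8 cm = 5.57 Å.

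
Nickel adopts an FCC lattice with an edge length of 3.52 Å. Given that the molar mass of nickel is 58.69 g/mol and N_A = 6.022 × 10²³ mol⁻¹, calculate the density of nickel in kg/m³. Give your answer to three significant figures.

An FCC unit cell contains Z = 4 atoms.
Cell volume: a³ = (3.52 Å)³ = (3.520 × 10^-8 cm)³ = 4.361 × 10^-23 cm³.
ρ = Z·M/(N_A·a³) = 4 × 58.69 / (6.022 × 10²³ × 4.361 × 10^-23) = 8.938 g/cm³ = 8940 kg/m³.

8940 kg/m³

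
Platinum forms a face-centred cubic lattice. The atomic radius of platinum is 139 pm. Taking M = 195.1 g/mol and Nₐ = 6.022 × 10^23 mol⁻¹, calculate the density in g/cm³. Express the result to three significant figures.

21.3 g/cm³

In an FCC lattice, atoms touch along the face diagonal, so √2·a = 4r, giving a = 393.2 pm = 3.932 × 10^-8 cm.
With Z = 4, ρ = Z·M/(N_A·a³) = 4 × 195.1 / (6.022 × 10²³ × 6.077 × 10^-23) = 21.33 g/cm³.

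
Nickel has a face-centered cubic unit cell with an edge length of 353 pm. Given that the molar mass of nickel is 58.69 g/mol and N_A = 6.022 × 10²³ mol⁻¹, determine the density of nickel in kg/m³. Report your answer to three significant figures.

An FCC unit cell contains Z = 4 atoms.
Cell volume: a³ = (353 pm)³ = (3.530 × 10^-8 cm)³ = 4.399 × 10^-23 cm³.
ρ = Z·M/(N_A·a³) = 4 × 58.69 / (6.022 × 10²³ × 4.399 × 10^-23) = 8.863 g/cm³ = 8860 kg/m³.

8860 kg/m³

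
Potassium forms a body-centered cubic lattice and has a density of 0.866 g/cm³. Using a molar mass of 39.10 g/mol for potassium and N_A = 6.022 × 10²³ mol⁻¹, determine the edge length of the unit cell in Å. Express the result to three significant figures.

With Z = 2 atoms per BCC cell, a³ = Z·M/(N_A·ρ) = 2 × 39.10 / (6.022 × 10²³ × 0.8660 g/cm³) = 1.500 × 10^-22 cm³.
a = (1.500 × 10^-22)^(1/3) = 5.313 × 10^-8 cm = 5.31 Å.

5.31 Å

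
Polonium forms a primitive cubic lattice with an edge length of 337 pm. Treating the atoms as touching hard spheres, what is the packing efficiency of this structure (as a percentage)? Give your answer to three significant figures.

52.4%

In a simple cubic lattice atoms touch along the cell edge, so a = 2r, so r = 0.5000a = 168.5 pm.
Packing fraction = Z·(4/3)πr³ / a³ = 1 × (4/3)π × (168.5)³ / (337)³ = 0.5236 = 52.4%.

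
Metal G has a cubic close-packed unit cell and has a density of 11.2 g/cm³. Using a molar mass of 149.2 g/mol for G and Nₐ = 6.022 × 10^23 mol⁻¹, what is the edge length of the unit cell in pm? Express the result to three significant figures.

446 pm

With Z = 4 atoms per FCC cell, a³ = Z·M/(N_A·ρ) = 4 × 149.2 / (6.022 × 10²³ × 11.20 g/cm³) = 8.849 × 10^-23 cm³.
a = (8.849 × 10^-23)^(1/3) = 4.456 × 10^-8 cm = 446 pm.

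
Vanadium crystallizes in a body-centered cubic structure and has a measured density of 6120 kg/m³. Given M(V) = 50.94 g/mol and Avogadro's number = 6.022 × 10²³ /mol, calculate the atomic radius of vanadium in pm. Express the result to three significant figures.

131 pm

For a BCC cell (Z = 2), a³ = Z·M/(N_A·ρ) = 2 × 50.94 / (6.022 × 10²³ × 6.120) = 2.764 × 10^-23 cm³, so a = 3.024 × 10^-8 cm = 302.4 pm.
Atoms touch along the body diagonal, so √3·a = 4r, so r = 0.4330 × a = 131 pm.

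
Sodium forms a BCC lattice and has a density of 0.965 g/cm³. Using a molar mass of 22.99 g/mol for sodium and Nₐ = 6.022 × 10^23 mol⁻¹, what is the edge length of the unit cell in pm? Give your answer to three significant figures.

429 pm

With Z = 2 atoms per BCC cell, a³ = Z·M/(N_A·ρ) = 2 × 22.99 / (6.022 × 10²³ × 0.9650 g/cm³) = 7.912 × 10^-23 cm³.
a = (7.912 × 10^-23)^(1/3) = 4.293 × 10^-8 cm = 429 pm.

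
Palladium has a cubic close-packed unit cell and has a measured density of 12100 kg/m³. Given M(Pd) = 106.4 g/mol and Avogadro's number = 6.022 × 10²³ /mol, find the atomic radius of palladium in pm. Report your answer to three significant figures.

137 pm

For an FCC cell (Z = 4), a³ = Z·M/(N_A·ρ) = 4 × 106.4 / (6.022 × 10²³ × 12.10) = 5.841 × 10^-23 cm³, so a = 3.880 × 10^-8 cm = 388.0 pm.
Atoms touch along the face diagonal, so √2·a = 4r, so r = 0.3536 × a = 137 pm.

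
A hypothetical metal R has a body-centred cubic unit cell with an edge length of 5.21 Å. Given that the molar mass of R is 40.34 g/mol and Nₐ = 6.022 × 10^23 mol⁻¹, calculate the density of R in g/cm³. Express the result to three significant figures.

0.947 g/cm³

A BCC unit cell contains Z = 2 atoms.
Cell volume: a³ = (5.21 Å)³ = (5.210 × 10^-8 cm)³ = 1.414 × 10^-22 cm³.
ρ = Z·M/(N_A·a³) = 2 × 40.34 / (6.022 × 10²³ × 1.414 × 10^-22) = 0.9474 g/cm³.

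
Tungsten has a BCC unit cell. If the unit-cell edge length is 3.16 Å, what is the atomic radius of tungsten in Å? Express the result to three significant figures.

In a BCC lattice, atoms touch along the body diagonal, so √3·a = 4r.
r = √3·a/4 = 1.7321 × 3.16 / 4 = 1.37 Å.

1.37 Å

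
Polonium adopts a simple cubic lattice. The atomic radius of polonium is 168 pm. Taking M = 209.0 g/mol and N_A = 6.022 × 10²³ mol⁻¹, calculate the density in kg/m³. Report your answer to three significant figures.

In a simple cubic lattice, atoms touch along the cell edge, so a = 2r, giving a = 336.0 pm = 3.360 × 10^-8 cm.
With Z = 1, ρ = Z·M/(N_A·a³) = 1 × 209.0 / (6.022 × 10²³ × 3.793 × 10^-23) = 9.149 g/cm³ = 9150 kg/m³.

9150 kg/m³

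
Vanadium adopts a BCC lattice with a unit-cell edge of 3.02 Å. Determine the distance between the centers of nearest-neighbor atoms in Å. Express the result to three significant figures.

In a BCC structure, atoms touch along the body diagonal, so √3·a = 4r; the nearest-neighbor distance equals 2r = 0.8660·a.
d = 0.8660 × 3.02 = 2.62 Å.

2.62 Å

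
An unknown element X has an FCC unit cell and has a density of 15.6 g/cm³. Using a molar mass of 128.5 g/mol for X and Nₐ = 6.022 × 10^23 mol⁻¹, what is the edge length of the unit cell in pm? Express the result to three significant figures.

With Z = 4 atoms per FCC cell, a³ = Z·M/(N_A·ρ) = 4 × 128.5 / (6.022 × 10²³ × 15.60 g/cm³) = 5.471 × 10^-23 cm³.
a = (5.471 × 10^-23)^(1/3) = 3.796 × 10^-8 cm = 380 pm.

380 pm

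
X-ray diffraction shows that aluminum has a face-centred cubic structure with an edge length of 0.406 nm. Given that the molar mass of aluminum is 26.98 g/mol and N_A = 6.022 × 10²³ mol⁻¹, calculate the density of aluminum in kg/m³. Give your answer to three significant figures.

2680 kg/m³

An FCC unit cell contains Z = 4 atoms.
Cell volume: a³ = (0.406 nm)³ = (4.060 × 10^-8 cm)³ = 6.692 × 10^-23 cm³.
ρ = Z·M/(N_A·a³) = 4 × 26.98 / (6.022 × 10²³ × 6.692 × 10^-23) = 2.678 g/cm³ = 2680 kg/m³.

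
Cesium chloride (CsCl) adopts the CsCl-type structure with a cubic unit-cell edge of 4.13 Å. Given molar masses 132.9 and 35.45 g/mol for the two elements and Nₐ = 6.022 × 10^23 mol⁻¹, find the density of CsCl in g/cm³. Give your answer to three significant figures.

The CsCl-type structure contains Z = 1 formula unit per cell; M(CsCl) = 132.9 + 35.45 = 168.35 g/mol.
a³ = (4.130 × 10^-8 cm)³ = 7.044 × 10^-23 cm³.
ρ = 1 × 168.35 / (6.022 × 10²³ × 7.044 × 10^-23) = 3.968 g/cm³.

3.97 g/cm³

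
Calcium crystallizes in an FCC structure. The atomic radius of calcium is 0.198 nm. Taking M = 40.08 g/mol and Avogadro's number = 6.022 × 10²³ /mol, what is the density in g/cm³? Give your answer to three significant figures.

In an FCC lattice, atoms touch along the face diagonal, so √2·a = 4r, giving a = 0.5600 nm = 5.600 × 10^-8 cm.
With Z = 4, ρ = Z·M/(N_A·a³) = 4 × 40.08 / (6.022 × 10²³ × 1.756 × 10^-22) = 1.516 g/cm³.

1.52 g/cm³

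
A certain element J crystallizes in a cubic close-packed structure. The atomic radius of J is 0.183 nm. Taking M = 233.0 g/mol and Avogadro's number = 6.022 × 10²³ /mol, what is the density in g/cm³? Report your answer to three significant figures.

11.2 g/cm³

In an FCC lattice, atoms touch along the face diagonal, so √2·a = 4r, giving a = 0.5176 nm = 5.176 × 10^-8 cm.
With Z = 4, ρ = Z·M/(N_A·a³) = 4 × 233.0 / (6.022 × 10²³ × 1.387 × 10^-22) = 11.16 g/cm³.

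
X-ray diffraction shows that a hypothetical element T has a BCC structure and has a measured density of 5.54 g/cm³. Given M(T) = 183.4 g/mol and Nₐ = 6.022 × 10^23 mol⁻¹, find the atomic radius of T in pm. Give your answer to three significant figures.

For a BCC cell (Z = 2), a³ = Z·M/(N_A·ρ) = 2 × 183.4 / (6.022 × 10²³ × 5.540) = 1.099 × 10^-22 cm³, so a = 4.791 × 10^-8 cm = 479.1 pm.
Atoms touch along the body diagonal, so √3·a = 4r, so r = 0.4330 × a = 207 pm.

207 pm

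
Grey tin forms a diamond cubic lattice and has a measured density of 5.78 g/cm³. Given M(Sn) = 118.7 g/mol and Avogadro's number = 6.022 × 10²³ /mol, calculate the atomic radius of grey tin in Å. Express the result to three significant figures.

For a diamond cubic cell (Z = 8), a³ = Z·M/(N_A·ρ) = 8 × 118.7 / (6.022 × 10²³ × 5.780) = 2.728 × 10^-22 cm³, so a = 6.486 × 10^-8 cm = 6.486 Å.
Nearest neighbors lie along the body diagonal with √3·a = 8r, so r = 0.2165 × a = 1.40 Å.

1.40 Å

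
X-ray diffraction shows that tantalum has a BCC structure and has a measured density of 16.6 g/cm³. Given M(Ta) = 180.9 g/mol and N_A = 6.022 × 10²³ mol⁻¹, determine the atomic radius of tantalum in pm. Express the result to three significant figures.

For a BCC cell (Z = 2), a³ = Z·M/(N_A·ρ) = 2 × 180.9 / (6.022 × 10²³ × 16.60) = 3.619 × 10^-23 cm³, so a = 3.308 × 10^-8 cm = 330.8 pm.
Atoms touch along the body diagonal, so √3·a = 4r, so r = 0.4330 × a = 143 pm.

143 pm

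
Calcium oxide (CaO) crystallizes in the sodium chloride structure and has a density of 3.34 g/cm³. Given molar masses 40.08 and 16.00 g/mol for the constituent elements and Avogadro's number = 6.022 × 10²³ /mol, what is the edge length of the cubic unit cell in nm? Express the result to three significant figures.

0.481 nm

M(CaO) = 56.08 g/mol; Z = 4 formula units per cell.
a³ = Z·M/(N_A·ρ) = 4 × 56.08 / (6.022 × 10²³ × 3.34) = 1.115 × 10^-22 cm³, so a = 4.813 × 10^-8 cm = 0.481 nm.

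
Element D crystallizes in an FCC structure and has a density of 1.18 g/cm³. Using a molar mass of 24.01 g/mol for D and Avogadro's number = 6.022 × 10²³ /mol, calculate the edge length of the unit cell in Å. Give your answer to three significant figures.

With Z = 4 atoms per FCC cell, a³ = Z·M/(N_A·ρ) = 4 × 24.01 / (6.022 × 10²³ × 1.180 g/cm³) = 1.352 × 10^-22 cm³.
a = (1.352 × 10^-22)^(1/3) = 5.132 × 10^-8 cm = 5.13 Å.

5.13 Å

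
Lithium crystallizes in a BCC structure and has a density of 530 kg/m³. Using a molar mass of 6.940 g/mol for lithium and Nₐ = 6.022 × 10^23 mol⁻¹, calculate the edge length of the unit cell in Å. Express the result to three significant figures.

3.52 Å

With Z = 2 atoms per BCC cell, a³ = Z·M/(N_A·ρ) = 2 × 6.940 / (6.022 × 10²³ × 0.5300 g/cm³) = 4.349 × 10^-23 cm³.
a = (4.349 × 10^-23)^(1/3) = 3.517 × 10^-8 cm = 3.52 Å.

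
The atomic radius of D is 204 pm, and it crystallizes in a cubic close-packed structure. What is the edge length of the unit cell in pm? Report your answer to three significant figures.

577 pm

In an FCC lattice, atoms touch along the face diagonal, so √2·a = 4r.
a = 4r/√2 = 4 × 204 / 1.4142 = 577 pm.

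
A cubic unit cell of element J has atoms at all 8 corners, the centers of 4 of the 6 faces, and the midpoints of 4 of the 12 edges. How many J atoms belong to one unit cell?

Corner atoms are shared by 8 cells (1/8 each), face atoms by 2 (1/2 each), edge atoms by 4 (1/4 each).
Net atoms = 8 × 1/8 + 4 × 1/2 + 4 × 1/4 = 1 + 2 + 1 = 4.

4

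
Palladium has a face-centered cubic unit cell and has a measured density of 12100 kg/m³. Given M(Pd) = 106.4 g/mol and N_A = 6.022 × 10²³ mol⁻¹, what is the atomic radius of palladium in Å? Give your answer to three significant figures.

1.37 Å

For an FCC cell (Z = 4), a³ = Z·M/(N_A·ρ) = 4 × 106.4 / (6.022 × 10²³ × 12.10) = 5.841 × 10^-23 cm³, so a = 3.880 × 10^-8 cm = 3.880 Å.
Atoms touch along the face diagonal, so √2·a = 4r, so r = 0.3536 × a = 1.37 Å.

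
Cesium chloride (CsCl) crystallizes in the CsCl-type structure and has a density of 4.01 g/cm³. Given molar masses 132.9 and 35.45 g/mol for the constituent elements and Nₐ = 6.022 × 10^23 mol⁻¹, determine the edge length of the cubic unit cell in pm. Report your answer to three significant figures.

M(CsCl) = 168.35 g/mol; Z = 1 formula unit per cell.
a³ = Z·M/(N_A·ρ) = 1 × 168.35 / (6.022 × 10²³ × 4.01) = 6.972 × 10^-23 cm³, so a = 4.116 × 10^-8 cm = 412 pm.

412 pm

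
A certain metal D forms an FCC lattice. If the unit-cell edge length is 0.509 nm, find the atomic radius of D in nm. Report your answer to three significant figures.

In an FCC lattice, atoms touch along the face diagonal, so √2·a = 4r.
r = √2·a/4 = 1.4142 × 0.509 / 4 = 0.180 nm.

0.180 nm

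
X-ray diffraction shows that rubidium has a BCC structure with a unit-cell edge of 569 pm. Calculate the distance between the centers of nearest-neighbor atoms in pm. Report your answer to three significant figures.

493 pm

In a BCC structure, atoms touch along the body diagonal, so √3·a = 4r; the nearest-neighbor distance equals 2r = 0.8660·a.
d = 0.8660 × 569 = 493 pm.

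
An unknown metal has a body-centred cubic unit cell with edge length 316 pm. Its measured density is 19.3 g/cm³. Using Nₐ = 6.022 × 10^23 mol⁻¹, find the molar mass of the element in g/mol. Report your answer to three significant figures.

A BCC cell has Z = 2 atoms; a = 3.160 × 10^-8 cm.
M = ρ·N_A·a³/Z = 19.3 × 6.022 × 10²³ × 3.155 × 10^-23 / 2 = 183 g/mol.

183 g/mol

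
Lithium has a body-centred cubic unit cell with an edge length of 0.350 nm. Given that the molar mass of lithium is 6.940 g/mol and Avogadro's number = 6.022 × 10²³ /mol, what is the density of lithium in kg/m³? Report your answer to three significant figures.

A BCC unit cell contains Z = 2 atoms.
Cell volume: a³ = (0.350 nm)³ = (3.500 × 10^-8 cm)³ = 4.287 × 10^-23 cm³.
ρ = Z·M/(N_A·a³) = 2 × 6.940 / (6.022 × 10²³ × 4.287 × 10^-23) = 0.5376 g/cm³ = 538 kg/m³.

538 kg/m³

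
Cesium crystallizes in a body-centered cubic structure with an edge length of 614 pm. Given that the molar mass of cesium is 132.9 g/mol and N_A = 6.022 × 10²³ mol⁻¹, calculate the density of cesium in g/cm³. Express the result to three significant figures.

A BCC unit cell contains Z = 2 atoms.
Cell volume: a³ = (614 pm)³ = (6.140 × 10^-8 cm)³ = 2.315 × 10^-22 cm³.
ρ = Z·M/(N_A·a³) = 2 × 132.9 / (6.022 × 10²³ × 2.315 × 10^-22) = 1.907 g/cm³.

1.91 g/cm³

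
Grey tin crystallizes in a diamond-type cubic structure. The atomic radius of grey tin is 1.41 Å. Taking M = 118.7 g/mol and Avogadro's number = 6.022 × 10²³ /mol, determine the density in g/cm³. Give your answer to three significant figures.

In a diamond cubic lattice, nearest neighbors lie along the body diagonal with √3·a = 8r, giving a = 6.513 Å = 6.513 × 10^-8 cm.
With Z = 8, ρ = Z·M/(N_A·a³) = 8 × 118.7 / (6.022 × 10²³ × 2.762 × 10^-22) = 5.709 g/cm³.

5.71 g/cm³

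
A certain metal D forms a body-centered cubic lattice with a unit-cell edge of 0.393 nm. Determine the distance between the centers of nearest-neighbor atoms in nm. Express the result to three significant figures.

In a BCC structure, atoms touch along the body diagonal, so √3·a = 4r; the nearest-neighbor distance equals 2r = 0.8660·a.
d = 0.8660 × 0.393 = 0.340 nm.

0.340 nm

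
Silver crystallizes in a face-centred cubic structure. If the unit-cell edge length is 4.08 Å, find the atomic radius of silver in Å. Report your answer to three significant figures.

In an FCC lattice, atoms touch along the face diagonal, so √2·a = 4r.
r = √2·a/4 = 1.4142 × 4.08 / 4 = 1.44 Å.

1.44 Å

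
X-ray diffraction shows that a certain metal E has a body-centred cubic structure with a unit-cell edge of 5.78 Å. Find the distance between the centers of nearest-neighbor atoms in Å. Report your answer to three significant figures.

In a BCC structure, atoms touch along the body diagonal, so √3·a = 4r; the nearest-neighbor distance equals 2r = 0.8660·a.
d = 0.8660 × 5.78 = 5.01 Å.

5.01 Å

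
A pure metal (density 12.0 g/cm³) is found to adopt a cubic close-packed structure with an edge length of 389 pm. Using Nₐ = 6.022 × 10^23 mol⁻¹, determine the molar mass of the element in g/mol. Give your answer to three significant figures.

An FCC cell has Z = 4 atoms; a = 3.890 × 10^-8 cm.
M = ρ·N_A·a³/Z = 12.0 × 6.022 × 10²³ × 5.886 × 10^-23 / 4 = 106 g/mol.

106 g/mol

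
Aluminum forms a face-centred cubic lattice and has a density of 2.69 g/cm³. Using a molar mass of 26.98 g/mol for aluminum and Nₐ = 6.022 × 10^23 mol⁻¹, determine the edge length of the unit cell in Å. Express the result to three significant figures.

4.05 Å

With Z = 4 atoms per FCC cell, a³ = Z·M/(N_A·ρ) = 4 × 26.98 / (6.022 × 10²³ × 2.690 g/cm³) = 6.662 × 10^-23 cm³.
a = (6.662 × 10^-23)^(1/3) = 4.054 × 10^-8 cm = 4.05 Å.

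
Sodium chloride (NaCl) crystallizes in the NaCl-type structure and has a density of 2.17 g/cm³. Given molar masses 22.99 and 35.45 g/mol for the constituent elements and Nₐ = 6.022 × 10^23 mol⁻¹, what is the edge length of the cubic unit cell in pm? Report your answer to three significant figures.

563 pm

M(NaCl) = 58.44 g/mol; Z = 4 formula units per cell.
a³ = Z·M/(N_A·ρ) = 4 × 58.44 / (6.022 × 10²³ × 2.17) = 1.789 × 10^-22 cm³, so a = 5.635 × 10^-8 cm = 563 pm.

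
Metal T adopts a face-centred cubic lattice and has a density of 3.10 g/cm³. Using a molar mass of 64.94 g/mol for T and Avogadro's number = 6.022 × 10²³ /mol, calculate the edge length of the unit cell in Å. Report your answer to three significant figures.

5.18 Å

With Z = 4 atoms per FCC cell, a³ = Z·M/(N_A·ρ) = 4 × 64.94 / (6.022 × 10²³ × 3.100 g/cm³) = 1.391 × 10^-22 cm³.
a = (1.391 × 10^-22)^(1/3) = 5.182 × 10^-8 cm = 5.18 Å.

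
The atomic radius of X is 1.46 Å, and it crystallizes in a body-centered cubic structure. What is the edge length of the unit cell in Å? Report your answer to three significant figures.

In a BCC lattice, atoms touch along the body diagonal, so √3·a = 4r.
a = 4r/√3 = 4 × 1.46 / 1.7321 = 3.37 Å.

3.37 Å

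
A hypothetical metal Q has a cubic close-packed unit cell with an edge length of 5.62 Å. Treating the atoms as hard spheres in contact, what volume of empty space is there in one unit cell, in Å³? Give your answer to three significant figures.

In an FCC lattice atoms touch along the face diagonal, so √2·a = 4r, so r = 0.3536a = 1.987 Å.
V_cell = a³ = 177.5 Å³; V_atoms = 4 × (4/3)πr³ = 131.4 Å³.
Empty space = 177.5 − 131.4 = 46.1 Å³.

46.1 Å³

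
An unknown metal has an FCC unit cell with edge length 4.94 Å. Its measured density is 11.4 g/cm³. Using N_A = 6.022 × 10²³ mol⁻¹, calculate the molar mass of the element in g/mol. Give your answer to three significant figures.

An FCC cell has Z = 4 atoms; a = 4.940 × 10^-8 cm.
M = ρ·N_A·a³/Z = 11.4 × 6.022 × 10²³ × 1.206 × 10^-22 / 4 = 207 g/mol.

207 g/mol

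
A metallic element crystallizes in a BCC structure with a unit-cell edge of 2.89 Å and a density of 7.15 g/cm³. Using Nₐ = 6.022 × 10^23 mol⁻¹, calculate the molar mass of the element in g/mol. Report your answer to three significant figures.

A BCC cell has Z = 2 atoms; a = 2.890 × 10^-8 cm.
M = ρ·N_A·a³/Z = 7.15 × 6.022 × 10²³ × 2.414 × 10^-23 / 2 = 52.0 g/mol.

52.0 g/mol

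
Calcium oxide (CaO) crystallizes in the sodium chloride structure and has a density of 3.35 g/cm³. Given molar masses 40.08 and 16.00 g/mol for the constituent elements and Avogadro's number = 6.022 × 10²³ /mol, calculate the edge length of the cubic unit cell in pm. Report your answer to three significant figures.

481 pm

M(CaO) = 56.08 g/mol; Z = 4 formula units per cell.
a³ = Z·M/(N_A·ρ) = 4 × 56.08 / (6.022 × 10²³ × 3.35) = 1.112 × 10^-22 cm³, so a = 4.809 × 10^-8 cm = 481 pm.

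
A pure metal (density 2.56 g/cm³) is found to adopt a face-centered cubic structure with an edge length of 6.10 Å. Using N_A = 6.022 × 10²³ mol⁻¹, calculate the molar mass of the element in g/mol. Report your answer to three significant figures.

87.5 g/mol

An FCC cell has Z = 4 atoms; a = 6.100 × 10^-8 cm.
M = ρ·N_A·a³/Z = 2.56 × 6.022 × 10²³ × 2.270 × 10^-22 / 4 = 87.5 g/mol.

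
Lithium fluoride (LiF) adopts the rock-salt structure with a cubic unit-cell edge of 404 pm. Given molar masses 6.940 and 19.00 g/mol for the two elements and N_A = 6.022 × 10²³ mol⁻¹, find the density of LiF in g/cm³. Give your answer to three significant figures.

The rock-salt structure contains Z = 4 formula units per cell; M(LiF) = 6.940 + 19.00 = 25.94 g/mol.
a³ = (4.040 × 10^-8 cm)³ = 6.594 × 10^-23 cm³.
ρ = 4 × 25.94 / (6.022 × 10²³ × 6.594 × 10^-23) = 2.613 g/cm³.

2.61 g/cm³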